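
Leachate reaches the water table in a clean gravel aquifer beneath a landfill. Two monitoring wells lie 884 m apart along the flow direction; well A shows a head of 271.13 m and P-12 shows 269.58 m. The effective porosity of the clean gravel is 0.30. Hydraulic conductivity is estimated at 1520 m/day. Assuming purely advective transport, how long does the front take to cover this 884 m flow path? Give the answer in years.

0.272

Hydraulic gradient i = (271.13 − 269.58) / 884 = 1.55 / 884 = 0.001753.
Darcy flux q = K · i = 1520 × 0.001753 = 2.665 m/day.
Seepage velocity v = q / n_e = 2.665 / 0.30 = 8.884 m/day.
Travel time t = L / v = 884 / 8.884 = 99.51 days = 0.2724 years.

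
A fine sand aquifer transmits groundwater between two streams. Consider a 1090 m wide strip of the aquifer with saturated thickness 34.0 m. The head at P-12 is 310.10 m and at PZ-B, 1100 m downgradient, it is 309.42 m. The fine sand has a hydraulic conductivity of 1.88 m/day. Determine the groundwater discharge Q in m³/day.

43.1

Cross-sectional area A = 1090 × 34.0 = 37060 m².
Hydraulic gradient i = (310.10 − 309.42) / 1100 = 0.68 / 1100 = 0.0006182.
Darcy's law: Q = K · A · i = 1.880 × 37060 × 0.0006182 = 43.07 m³/day.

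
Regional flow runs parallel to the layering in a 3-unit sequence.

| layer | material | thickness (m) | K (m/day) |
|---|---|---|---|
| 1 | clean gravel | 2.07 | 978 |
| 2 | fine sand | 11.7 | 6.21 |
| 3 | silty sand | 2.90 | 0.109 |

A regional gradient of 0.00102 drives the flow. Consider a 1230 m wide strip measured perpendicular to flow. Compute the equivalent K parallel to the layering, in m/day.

126

Flow is parallel to layering, so each bed carries its own Darcy discharge and the transmissivities add.
Σ(K_i·b_i) = 978×2.07 + 6.21×11.7 + 0.109×2.90 = 2097 m²/day.
Total thickness b = 16.67 m, so K_eq = Σ(K_i·b_i)/b = 125.8 m/day.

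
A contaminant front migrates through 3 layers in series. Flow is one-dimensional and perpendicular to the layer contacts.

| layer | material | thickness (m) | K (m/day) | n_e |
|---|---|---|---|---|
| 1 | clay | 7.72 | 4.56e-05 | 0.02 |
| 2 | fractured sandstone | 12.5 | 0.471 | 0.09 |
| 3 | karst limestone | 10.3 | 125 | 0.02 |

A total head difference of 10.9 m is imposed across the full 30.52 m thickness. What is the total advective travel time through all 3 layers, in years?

63.2

With flow normal to the layers, continuity requires the same specific discharge q through every layer.
Σ(b_i/K_i) = 7.72/4.56e-05 + 12.5/0.471 + 10.3/125 = 1.693e+05 d.
q = Δh / Σ(b_i/K_i) = 10.9 / 1.693e+05 = 6.437e-05 m/day.
In each layer the seepage velocity is v_i = q/n_i, so the layer transit time is t_i = b_i·n_i / q:
  layer 1 (clay): t_1 = 7.72 × 0.02 / 6.437e-05 = 2399 d
  layer 2 (fractured sandstone): t_2 = 12.5 × 0.09 / 6.437e-05 = 17476 d
  layer 3 (karst limestone): t_3 = 10.3 × 0.02 / 6.437e-05 = 3200 d
Total t = Σ t_i = 23075 days = 63.18 years.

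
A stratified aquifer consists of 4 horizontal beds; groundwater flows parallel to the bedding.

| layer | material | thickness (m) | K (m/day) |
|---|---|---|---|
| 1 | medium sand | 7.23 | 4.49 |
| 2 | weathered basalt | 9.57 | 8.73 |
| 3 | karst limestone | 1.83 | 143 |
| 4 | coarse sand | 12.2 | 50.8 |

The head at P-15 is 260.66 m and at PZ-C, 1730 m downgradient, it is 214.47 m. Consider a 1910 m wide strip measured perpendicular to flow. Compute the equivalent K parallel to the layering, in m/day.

32.4

Flow is parallel to layering, so each bed carries its own Darcy discharge and the transmissivities add.
Σ(K_i·b_i) = 4.49×7.23 + 8.73×9.57 + 143×1.83 + 50.8×12.2 = 997.5 m²/day.
Total thickness b = 30.83 m, so K_eq = Σ(K_i·b_i)/b = 32.35 m/day.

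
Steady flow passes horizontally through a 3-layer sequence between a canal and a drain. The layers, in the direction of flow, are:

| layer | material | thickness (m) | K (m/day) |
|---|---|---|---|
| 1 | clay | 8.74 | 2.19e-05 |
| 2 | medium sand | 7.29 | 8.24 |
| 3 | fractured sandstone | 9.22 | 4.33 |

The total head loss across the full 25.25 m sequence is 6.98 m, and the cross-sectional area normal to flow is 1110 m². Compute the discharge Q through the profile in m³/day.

Flow is perpendicular to layering, so the layers act in series and the equivalent K is the thickness-weighted harmonic mean.
Total thickness L = 8.74 + 7.29 + 9.22 = 25.25 m.
Σ(b_i/K_i) = 8.74/2.19e-05 + 7.29/8.24 + 9.22/4.33 = 3.991e+05 d.
K_eq = L / Σ(b_i/K_i) = 25.25 / 3.991e+05 = 6.327e-05 m/day.
Q = K_eq · A · (Δh/L) = 6.327e-05 × 1110 × (6.98/25.25) = 0.01941 m³/day.

0.0194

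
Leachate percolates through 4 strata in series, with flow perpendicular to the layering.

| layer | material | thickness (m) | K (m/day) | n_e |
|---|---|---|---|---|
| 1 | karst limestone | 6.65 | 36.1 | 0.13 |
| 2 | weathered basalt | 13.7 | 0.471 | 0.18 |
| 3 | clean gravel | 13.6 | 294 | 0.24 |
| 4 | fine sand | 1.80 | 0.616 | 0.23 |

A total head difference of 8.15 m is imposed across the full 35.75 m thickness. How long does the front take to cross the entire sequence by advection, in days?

With flow normal to the layers, continuity requires the same specific discharge q through every layer.
Σ(b_i/K_i) = 6.65/36.1 + 13.7/0.471 + 13.6/294 + 1.80/0.616 = 32.24 d.
q = Δh / Σ(b_i/K_i) = 8.15 / 32.24 = 0.2528 m/day.
In each layer the seepage velocity is v_i = q/n_i, so the layer transit time is t_i = b_i·n_i / q:
  layer 1 (karst limestone): t_1 = 6.65 × 0.13 / 0.2528 = 3.420 d
  layer 2 (weathered basalt): t_2 = 13.7 × 0.18 / 0.2528 = 9.755 d
  layer 3 (clean gravel): t_3 = 13.6 × 0.24 / 0.2528 = 12.91 d
  layer 4 (fine sand): t_4 = 1.80 × 0.23 / 0.2528 = 1.638 d
Total t = Σ t_i = 27.72 days.

27.7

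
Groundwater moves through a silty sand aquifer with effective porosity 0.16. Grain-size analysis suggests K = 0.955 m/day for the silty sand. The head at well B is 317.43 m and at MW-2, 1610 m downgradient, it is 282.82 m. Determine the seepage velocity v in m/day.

Hydraulic gradient i = (317.43 − 282.82) / 1610 = 34.61 / 1610 = 0.02150.
Darcy flux q = K · i = 0.9550 × 0.02150 = 0.02053 m/day.
Seepage velocity v = q / n_e = 0.02053 / 0.16 = 0.1283 m/day.

0.128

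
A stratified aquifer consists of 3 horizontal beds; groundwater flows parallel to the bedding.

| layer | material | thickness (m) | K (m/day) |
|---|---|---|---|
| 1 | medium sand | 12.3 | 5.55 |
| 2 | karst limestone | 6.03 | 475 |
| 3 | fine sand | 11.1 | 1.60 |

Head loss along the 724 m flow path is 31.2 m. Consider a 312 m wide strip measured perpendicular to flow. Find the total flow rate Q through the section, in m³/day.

39700

Flow is parallel to layering, so each bed carries its own Darcy discharge and the transmissivities add.
Σ(K_i·b_i) = 5.55×12.3 + 475×6.03 + 1.60×11.1 = 2950 m²/day.
Hydraulic gradient i = Δh / L = 31.2 / 724 = 0.04309.
Q = Σ(K_i·b_i) · W · i = 2950 × 312 × 0.04309 = 39667 m³/day.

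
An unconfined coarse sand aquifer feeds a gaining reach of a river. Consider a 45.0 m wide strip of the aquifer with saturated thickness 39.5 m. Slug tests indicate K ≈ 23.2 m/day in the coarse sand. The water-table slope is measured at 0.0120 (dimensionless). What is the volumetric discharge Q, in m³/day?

Cross-sectional area A = 45.0 × 39.5 = 1778 m².
Hydraulic gradient i = 0.0120.
Darcy's law: Q = K · A · i = 23.20 × 1778 × 0.01200 = 494.9 m³/day.

495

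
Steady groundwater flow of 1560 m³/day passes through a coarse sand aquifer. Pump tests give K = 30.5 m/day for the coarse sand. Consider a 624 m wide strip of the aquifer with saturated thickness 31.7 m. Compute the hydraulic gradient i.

Cross-sectional area A = 624 × 31.7 = 19781 m².
From Q = K·A·i, i = Q / (K·A) = 1560 / (30.50 × 19781) = 0.002586.

0.00259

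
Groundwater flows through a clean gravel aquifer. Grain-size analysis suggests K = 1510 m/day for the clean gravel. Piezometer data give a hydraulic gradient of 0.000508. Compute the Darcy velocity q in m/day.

0.767

Hydraulic gradient i = 0.000508.
Specific discharge q = K · i = 1510 × 0.0005080 = 0.7671 m/day.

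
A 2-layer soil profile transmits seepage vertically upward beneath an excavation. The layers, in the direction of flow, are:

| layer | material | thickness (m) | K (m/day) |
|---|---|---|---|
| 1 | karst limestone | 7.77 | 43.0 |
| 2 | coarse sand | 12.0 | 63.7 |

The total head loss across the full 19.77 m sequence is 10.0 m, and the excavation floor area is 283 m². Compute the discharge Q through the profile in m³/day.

Flow is perpendicular to layering, so the layers act in series and the equivalent K is the thickness-weighted harmonic mean.
Total thickness L = 7.77 + 12.0 = 19.77 m.
Σ(b_i/K_i) = 7.77/43.0 + 12.0/63.7 = 0.3691 d.
K_eq = L / Σ(b_i/K_i) = 19.77 / 0.3691 = 53.57 m/day.
Q = K_eq · A · (Δh/L) = 53.57 × 283 × (10.0/19.77) = 7668 m³/day.

7670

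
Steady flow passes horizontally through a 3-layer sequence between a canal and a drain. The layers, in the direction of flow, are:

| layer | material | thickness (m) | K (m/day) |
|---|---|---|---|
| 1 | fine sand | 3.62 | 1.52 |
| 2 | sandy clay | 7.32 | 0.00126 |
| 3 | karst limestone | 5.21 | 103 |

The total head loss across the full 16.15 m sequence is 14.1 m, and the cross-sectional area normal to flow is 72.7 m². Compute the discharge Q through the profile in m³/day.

0.176

Flow is perpendicular to layering, so the layers act in series and the equivalent K is the thickness-weighted harmonic mean.
Total thickness L = 3.62 + 7.32 + 5.21 = 16.15 m.
Σ(b_i/K_i) = 3.62/1.52 + 7.32/0.00126 + 5.21/103 = 5812 d.
K_eq = L / Σ(b_i/K_i) = 16.15 / 5812 = 0.002779 m/day.
Q = K_eq · A · (Δh/L) = 0.002779 × 72.7 × (14.1/16.15) = 0.1764 m³/day.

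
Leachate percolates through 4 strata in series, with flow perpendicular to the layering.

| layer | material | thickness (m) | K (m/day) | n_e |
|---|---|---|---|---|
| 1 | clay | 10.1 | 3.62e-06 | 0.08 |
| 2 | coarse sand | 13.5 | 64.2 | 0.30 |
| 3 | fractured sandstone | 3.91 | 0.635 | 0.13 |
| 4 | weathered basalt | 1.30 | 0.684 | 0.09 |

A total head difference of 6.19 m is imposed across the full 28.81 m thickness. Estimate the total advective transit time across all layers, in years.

6770

With flow normal to the layers, continuity requires the same specific discharge q through every layer.
Σ(b_i/K_i) = 10.1/3.62e-06 + 13.5/64.2 + 3.91/0.635 + 1.30/0.684 = 2.790e+06 d.
q = Δh / Σ(b_i/K_i) = 6.19 / 2.790e+06 = 2.219e-06 m/day.
In each layer the seepage velocity is v_i = q/n_i, so the layer transit time is t_i = b_i·n_i / q:
  layer 1 (clay): t_1 = 10.1 × 0.08 / 2.219e-06 = 3.642e+05 d
  layer 2 (coarse sand): t_2 = 13.5 × 0.30 / 2.219e-06 = 1.825e+06 d
  layer 3 (fractured sandstone): t_3 = 3.91 × 0.13 / 2.219e-06 = 2.291e+05 d
  layer 4 (weathered basalt): t_4 = 1.30 × 0.09 / 2.219e-06 = 52736 d
Total t = Σ t_i = 2.472e+06 days = 6767 years.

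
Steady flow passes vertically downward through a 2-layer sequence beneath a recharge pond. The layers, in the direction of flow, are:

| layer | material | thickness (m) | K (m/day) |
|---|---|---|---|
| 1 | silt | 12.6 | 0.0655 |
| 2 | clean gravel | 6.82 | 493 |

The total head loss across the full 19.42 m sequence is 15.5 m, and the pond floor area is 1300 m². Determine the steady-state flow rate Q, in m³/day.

Flow is perpendicular to layering, so the layers act in series and the equivalent K is the thickness-weighted harmonic mean.
Total thickness L = 12.6 + 6.82 = 19.42 m.
Σ(b_i/K_i) = 12.6/0.0655 + 6.82/493 = 192.4 d.
K_eq = L / Σ(b_i/K_i) = 19.42 / 192.4 = 0.1009 m/day.
Q = K_eq · A · (Δh/L) = 0.1009 × 1300 × (15.5/19.42) = 104.7 m³/day.

105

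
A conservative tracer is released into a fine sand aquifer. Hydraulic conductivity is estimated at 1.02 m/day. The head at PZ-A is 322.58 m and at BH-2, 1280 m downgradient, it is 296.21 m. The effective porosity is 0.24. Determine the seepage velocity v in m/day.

Hydraulic gradient i = (322.58 − 296.21) / 1280 = 26.37 / 1280 = 0.02060.
Darcy flux q = K · i = 1.020 × 0.02060 = 0.02101 m/day.
Seepage velocity v = q / n_e = 0.02101 / 0.24 = 0.08756 m/day.

0.0876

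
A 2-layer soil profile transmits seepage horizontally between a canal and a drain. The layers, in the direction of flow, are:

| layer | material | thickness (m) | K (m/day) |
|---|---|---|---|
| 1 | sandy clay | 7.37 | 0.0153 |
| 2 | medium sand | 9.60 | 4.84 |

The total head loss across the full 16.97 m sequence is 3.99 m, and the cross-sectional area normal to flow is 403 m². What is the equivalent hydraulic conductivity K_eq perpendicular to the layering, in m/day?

Flow is perpendicular to layering, so the layers act in series and the equivalent K is the thickness-weighted harmonic mean.
Total thickness L = 7.37 + 9.60 = 16.97 m.
Σ(b_i/K_i) = 7.37/0.0153 + 9.60/4.84 = 483.7 d.
K_eq = L / Σ(b_i/K_i) = 16.97 / 483.7 = 0.03508 m/day.

0.0351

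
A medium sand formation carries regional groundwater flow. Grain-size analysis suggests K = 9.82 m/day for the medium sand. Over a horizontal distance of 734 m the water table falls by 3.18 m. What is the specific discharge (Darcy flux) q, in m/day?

0.0425

Hydraulic gradient i = Δh / L = 3.18 / 734 = 0.004332.
Specific discharge q = K · i = 9.820 × 0.004332 = 0.04254 m/day.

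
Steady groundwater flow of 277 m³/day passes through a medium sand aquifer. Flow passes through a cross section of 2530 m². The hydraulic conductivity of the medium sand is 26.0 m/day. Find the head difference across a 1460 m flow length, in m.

From Q = K·A·i, i = Q / (K·A) = 277 / (26.00 × 2530) = 0.004211.
Head loss Δh = i · L = 0.004211 × 1460 = 6.148 m.

6.15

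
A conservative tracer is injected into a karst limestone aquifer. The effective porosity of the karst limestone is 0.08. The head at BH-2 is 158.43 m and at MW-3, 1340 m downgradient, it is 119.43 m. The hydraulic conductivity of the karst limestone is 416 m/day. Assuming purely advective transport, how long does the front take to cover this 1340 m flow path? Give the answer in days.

Hydraulic gradient i = (158.43 − 119.43) / 1340 = 39 / 1340 = 0.02910.
Darcy flux q = K · i = 416.0 × 0.02910 = 12.11 m/day.
Seepage velocity v = q / n_e = 12.11 / 0.08 = 151.3 m/day.
Travel time t = L / v = 1340 / 151.3 = 8.854 days.

8.85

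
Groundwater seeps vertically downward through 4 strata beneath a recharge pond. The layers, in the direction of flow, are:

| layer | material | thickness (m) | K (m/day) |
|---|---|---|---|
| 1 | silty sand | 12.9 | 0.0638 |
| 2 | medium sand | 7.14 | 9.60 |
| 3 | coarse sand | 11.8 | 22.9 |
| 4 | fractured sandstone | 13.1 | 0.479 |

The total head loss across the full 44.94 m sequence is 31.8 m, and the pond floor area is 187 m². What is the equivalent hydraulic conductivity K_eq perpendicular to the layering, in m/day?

Flow is perpendicular to layering, so the layers act in series and the equivalent K is the thickness-weighted harmonic mean.
Total thickness L = 12.9 + 7.14 + 11.8 + 13.1 = 44.94 m.
Σ(b_i/K_i) = 12.9/0.0638 + 7.14/9.60 + 11.8/22.9 + 13.1/0.479 = 230.8 d.
K_eq = L / Σ(b_i/K_i) = 44.94 / 230.8 = 0.1947 m/day.

0.195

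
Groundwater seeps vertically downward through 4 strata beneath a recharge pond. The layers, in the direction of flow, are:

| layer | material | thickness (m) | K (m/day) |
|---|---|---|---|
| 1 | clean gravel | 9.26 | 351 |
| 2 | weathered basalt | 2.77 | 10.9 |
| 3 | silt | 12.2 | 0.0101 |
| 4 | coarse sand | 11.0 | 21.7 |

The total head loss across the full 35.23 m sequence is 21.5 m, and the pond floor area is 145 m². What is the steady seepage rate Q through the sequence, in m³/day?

2.58

Flow is perpendicular to layering, so the layers act in series and the equivalent K is the thickness-weighted harmonic mean.
Total thickness L = 9.26 + 2.77 + 12.2 + 11.0 = 35.23 m.
Σ(b_i/K_i) = 9.26/351 + 2.77/10.9 + 12.2/0.0101 + 11.0/21.7 = 1209 d.
K_eq = L / Σ(b_i/K_i) = 35.23 / 1209 = 0.02915 m/day.
Q = K_eq · A · (Δh/L) = 0.02915 × 145 × (21.5/35.23) = 2.579 m³/day.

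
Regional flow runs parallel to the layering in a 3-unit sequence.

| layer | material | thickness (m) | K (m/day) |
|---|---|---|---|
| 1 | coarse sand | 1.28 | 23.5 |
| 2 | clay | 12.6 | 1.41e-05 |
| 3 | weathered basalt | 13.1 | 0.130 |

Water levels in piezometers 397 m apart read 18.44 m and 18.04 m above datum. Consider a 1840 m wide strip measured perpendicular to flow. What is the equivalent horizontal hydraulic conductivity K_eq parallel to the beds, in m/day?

1.18

Flow is parallel to layering, so each bed carries its own Darcy discharge and the transmissivities add.
Σ(K_i·b_i) = 23.5×1.28 + 1.41e-05×12.6 + 0.130×13.1 = 31.78 m²/day.
Total thickness b = 26.98 m, so K_eq = Σ(K_i·b_i)/b = 1.178 m/day.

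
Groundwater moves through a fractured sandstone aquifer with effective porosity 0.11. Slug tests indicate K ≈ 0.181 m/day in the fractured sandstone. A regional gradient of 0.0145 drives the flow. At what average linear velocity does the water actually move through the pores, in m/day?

Hydraulic gradient i = 0.0145.
Darcy flux q = K · i = 0.1810 × 0.01450 = 0.002625 m/day.
Seepage velocity v = q / n_e = 0.002625 / 0.11 = 0.02386 m/day.

0.0239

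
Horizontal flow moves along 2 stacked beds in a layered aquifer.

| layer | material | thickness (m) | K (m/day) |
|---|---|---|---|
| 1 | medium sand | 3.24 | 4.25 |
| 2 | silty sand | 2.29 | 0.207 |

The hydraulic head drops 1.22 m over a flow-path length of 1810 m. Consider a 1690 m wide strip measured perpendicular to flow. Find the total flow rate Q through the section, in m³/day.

16.2

Flow is parallel to layering, so each bed carries its own Darcy discharge and the transmissivities add.
Σ(K_i·b_i) = 4.25×3.24 + 0.207×2.29 = 14.24 m²/day.
Hydraulic gradient i = Δh / L = 1.22 / 1810 = 0.0006740.
Q = Σ(K_i·b_i) · W · i = 14.24 × 1690 × 0.0006740 = 16.23 m³/day.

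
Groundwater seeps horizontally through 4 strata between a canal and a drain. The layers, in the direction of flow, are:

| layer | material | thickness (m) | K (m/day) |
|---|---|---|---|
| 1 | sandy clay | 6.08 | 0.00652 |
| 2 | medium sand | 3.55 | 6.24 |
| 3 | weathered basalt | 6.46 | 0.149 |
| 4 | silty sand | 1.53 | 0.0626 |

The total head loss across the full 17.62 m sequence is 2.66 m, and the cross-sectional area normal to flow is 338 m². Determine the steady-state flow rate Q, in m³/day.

0.898

Flow is perpendicular to layering, so the layers act in series and the equivalent K is the thickness-weighted harmonic mean.
Total thickness L = 6.08 + 3.55 + 6.46 + 1.53 = 17.62 m.
Σ(b_i/K_i) = 6.08/0.00652 + 3.55/6.24 + 6.46/0.149 + 1.53/0.0626 = 1001 d.
K_eq = L / Σ(b_i/K_i) = 17.62 / 1001 = 0.01760 m/day.
Q = K_eq · A · (Δh/L) = 0.01760 × 338 × (2.66/17.62) = 0.8983 m³/day.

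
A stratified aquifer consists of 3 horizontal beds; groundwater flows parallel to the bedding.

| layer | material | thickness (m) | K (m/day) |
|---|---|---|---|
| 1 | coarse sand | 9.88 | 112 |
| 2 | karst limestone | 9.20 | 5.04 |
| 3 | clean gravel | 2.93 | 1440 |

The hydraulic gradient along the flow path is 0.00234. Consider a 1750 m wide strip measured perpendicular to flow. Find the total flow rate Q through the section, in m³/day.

22000

Flow is parallel to layering, so each bed carries its own Darcy discharge and the transmissivities add.
Σ(K_i·b_i) = 112×9.88 + 5.04×9.20 + 1440×2.93 = 5372 m²/day.
Hydraulic gradient i = 0.00234.
Q = Σ(K_i·b_i) · W · i = 5372 × 1750 × 0.002340 = 21999 m³/day.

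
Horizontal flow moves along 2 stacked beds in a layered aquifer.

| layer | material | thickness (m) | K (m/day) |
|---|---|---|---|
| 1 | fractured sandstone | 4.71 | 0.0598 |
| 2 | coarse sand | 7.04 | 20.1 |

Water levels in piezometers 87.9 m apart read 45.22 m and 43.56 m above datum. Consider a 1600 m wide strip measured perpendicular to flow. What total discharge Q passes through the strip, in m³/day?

Flow is parallel to layering, so each bed carries its own Darcy discharge and the transmissivities add.
Σ(K_i·b_i) = 0.0598×4.71 + 20.1×7.04 = 141.8 m²/day.
Hydraulic gradient i = (45.22 − 43.56) / 87.9 = 1.66 / 87.9 = 0.01889.
Q = Σ(K_i·b_i) · W · i = 141.8 × 1600 × 0.01889 = 4284 m³/day.

4280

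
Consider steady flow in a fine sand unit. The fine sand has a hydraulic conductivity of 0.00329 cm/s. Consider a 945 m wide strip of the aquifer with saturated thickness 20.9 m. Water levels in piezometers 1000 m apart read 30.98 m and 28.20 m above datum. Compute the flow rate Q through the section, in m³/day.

Convert K: 0.00329 cm/s × 864 = 2.843 m/day.
Cross-sectional area A = 945 × 20.9 = 19750 m².
Hydraulic gradient i = (30.98 − 28.20) / 1000 = 2.78 / 1000 = 0.002780.
Darcy's law: Q = K · A · i = 2.843 × 19750 × 0.002780 = 156.1 m³/day.

156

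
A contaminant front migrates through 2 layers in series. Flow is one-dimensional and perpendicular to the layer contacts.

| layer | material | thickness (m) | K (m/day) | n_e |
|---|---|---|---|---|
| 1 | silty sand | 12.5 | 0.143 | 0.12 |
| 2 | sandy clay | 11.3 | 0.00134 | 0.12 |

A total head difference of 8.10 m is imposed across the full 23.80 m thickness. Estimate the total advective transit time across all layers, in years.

With flow normal to the layers, continuity requires the same specific discharge q through every layer.
Σ(b_i/K_i) = 12.5/0.143 + 11.3/0.00134 = 8520 d.
q = Δh / Σ(b_i/K_i) = 8.10 / 8520 = 0.0009507 m/day.
In each layer the seepage velocity is v_i = q/n_i, so the layer transit time is t_i = b_i·n_i / q:
  layer 1 (silty sand): t_1 = 12.5 × 0.12 / 0.0009507 = 1578 d
  layer 2 (sandy clay): t_2 = 11.3 × 0.12 / 0.0009507 = 1426 d
Total t = Σ t_i = 3004 days = 8.225 years.

8.22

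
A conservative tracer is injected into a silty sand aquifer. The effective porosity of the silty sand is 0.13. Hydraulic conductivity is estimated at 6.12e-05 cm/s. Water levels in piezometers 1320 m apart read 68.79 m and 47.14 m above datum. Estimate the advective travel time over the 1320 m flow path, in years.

542

Convert K: 6.12e-05 cm/s × 864 = 0.05288 m/day.
Hydraulic gradient i = (68.79 − 47.14) / 1320 = 21.65 / 1320 = 0.01640.
Darcy flux q = K · i = 0.05288 × 0.01640 = 0.0008673 m/day.
Seepage velocity v = q / n_e = 0.0008673 / 0.13 = 0.006671 m/day.
Travel time t = L / v = 1320 / 0.006671 = 1.979e+05 days = 541.7 years.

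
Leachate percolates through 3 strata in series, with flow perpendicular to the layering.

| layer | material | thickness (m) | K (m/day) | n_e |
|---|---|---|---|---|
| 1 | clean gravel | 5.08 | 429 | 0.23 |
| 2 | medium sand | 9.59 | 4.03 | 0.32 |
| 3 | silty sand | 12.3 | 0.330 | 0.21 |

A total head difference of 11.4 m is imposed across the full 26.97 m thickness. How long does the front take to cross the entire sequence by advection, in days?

23.7

With flow normal to the layers, continuity requires the same specific discharge q through every layer.
Σ(b_i/K_i) = 5.08/429 + 9.59/4.03 + 12.3/0.330 = 39.66 d.
q = Δh / Σ(b_i/K_i) = 11.4 / 39.66 = 0.2874 m/day.
In each layer the seepage velocity is v_i = q/n_i, so the layer transit time is t_i = b_i·n_i / q:
  layer 1 (clean gravel): t_1 = 5.08 × 0.23 / 0.2874 = 4.065 d
  layer 2 (medium sand): t_2 = 9.59 × 0.32 / 0.2874 = 10.68 d
  layer 3 (silty sand): t_3 = 12.3 × 0.21 / 0.2874 = 8.987 d
Total t = Σ t_i = 23.73 days.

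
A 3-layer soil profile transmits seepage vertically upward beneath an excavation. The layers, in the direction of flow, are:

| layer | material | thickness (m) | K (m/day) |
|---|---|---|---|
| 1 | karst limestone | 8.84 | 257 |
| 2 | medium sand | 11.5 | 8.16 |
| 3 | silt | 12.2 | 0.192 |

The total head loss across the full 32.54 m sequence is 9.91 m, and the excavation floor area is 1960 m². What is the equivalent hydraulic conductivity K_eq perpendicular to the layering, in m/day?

0.501

Flow is perpendicular to layering, so the layers act in series and the equivalent K is the thickness-weighted harmonic mean.
Total thickness L = 8.84 + 11.5 + 12.2 = 32.54 m.
Σ(b_i/K_i) = 8.84/257 + 11.5/8.16 + 12.2/0.192 = 64.99 d.
K_eq = L / Σ(b_i/K_i) = 32.54 / 64.99 = 0.5007 m/day.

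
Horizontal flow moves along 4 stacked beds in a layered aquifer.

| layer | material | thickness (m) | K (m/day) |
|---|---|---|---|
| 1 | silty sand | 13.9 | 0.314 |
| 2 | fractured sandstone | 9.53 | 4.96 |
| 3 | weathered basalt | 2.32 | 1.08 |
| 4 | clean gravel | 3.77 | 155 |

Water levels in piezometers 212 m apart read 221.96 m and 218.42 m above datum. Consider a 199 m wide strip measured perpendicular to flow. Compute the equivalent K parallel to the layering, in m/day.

Flow is parallel to layering, so each bed carries its own Darcy discharge and the transmissivities add.
Σ(K_i·b_i) = 0.314×13.9 + 4.96×9.53 + 1.08×2.32 + 155×3.77 = 638.5 m²/day.
Total thickness b = 29.52 m, so K_eq = Σ(K_i·b_i)/b = 21.63 m/day.

21.6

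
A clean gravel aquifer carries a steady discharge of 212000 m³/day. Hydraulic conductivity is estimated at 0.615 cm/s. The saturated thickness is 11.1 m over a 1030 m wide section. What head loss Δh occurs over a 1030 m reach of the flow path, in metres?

35.9

Convert K: 0.615 cm/s × 864 = 531.4 m/day.
Cross-sectional area A = 1030 × 11.1 = 11433 m².
From Q = K·A·i, i = Q / (K·A) = 212000 / (531.4 × 11433) = 0.03490.
Head loss Δh = i · L = 0.03490 × 1030 = 35.94 m.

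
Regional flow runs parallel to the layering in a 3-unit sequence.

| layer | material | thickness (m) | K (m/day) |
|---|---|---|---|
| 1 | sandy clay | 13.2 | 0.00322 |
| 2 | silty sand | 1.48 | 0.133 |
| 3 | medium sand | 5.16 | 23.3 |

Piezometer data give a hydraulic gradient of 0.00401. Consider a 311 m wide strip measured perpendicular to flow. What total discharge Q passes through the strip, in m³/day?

Flow is parallel to layering, so each bed carries its own Darcy discharge and the transmissivities add.
Σ(K_i·b_i) = 0.00322×13.2 + 0.133×1.48 + 23.3×5.16 = 120.5 m²/day.
Hydraulic gradient i = 0.00401.
Q = Σ(K_i·b_i) · W · i = 120.5 × 311 × 0.004010 = 150.2 m³/day.

150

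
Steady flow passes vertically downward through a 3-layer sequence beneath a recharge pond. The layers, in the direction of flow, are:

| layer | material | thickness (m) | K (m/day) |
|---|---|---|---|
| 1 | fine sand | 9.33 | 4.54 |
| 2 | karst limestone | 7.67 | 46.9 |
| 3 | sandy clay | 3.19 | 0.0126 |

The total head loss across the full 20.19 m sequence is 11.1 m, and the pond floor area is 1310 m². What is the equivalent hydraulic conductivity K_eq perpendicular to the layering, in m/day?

Flow is perpendicular to layering, so the layers act in series and the equivalent K is the thickness-weighted harmonic mean.
Total thickness L = 9.33 + 7.67 + 3.19 = 20.19 m.
Σ(b_i/K_i) = 9.33/4.54 + 7.67/46.9 + 3.19/0.0126 = 255.4 d.
K_eq = L / Σ(b_i/K_i) = 20.19 / 255.4 = 0.07905 m/day.

0.0791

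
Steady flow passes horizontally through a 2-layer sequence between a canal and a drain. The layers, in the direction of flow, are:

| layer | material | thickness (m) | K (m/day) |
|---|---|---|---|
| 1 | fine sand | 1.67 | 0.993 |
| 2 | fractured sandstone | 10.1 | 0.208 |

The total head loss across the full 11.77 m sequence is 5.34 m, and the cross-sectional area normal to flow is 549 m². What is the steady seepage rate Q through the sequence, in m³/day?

58.4

Flow is perpendicular to layering, so the layers act in series and the equivalent K is the thickness-weighted harmonic mean.
Total thickness L = 1.67 + 10.1 = 11.77 m.
Σ(b_i/K_i) = 1.67/0.993 + 10.1/0.208 = 50.24 d.
K_eq = L / Σ(b_i/K_i) = 11.77 / 50.24 = 0.2343 m/day.
Q = K_eq · A · (Δh/L) = 0.2343 × 549 × (5.34/11.77) = 58.35 m³/day.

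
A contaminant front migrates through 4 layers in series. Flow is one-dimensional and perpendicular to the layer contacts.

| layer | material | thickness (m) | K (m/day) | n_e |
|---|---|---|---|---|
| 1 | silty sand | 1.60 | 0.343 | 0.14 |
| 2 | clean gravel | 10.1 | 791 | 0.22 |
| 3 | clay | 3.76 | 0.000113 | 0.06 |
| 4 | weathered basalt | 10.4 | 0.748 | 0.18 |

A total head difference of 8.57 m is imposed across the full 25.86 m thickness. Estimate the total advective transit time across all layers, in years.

With flow normal to the layers, continuity requires the same specific discharge q through every layer.
Σ(b_i/K_i) = 1.60/0.343 + 10.1/791 + 3.76/0.000113 + 10.4/0.748 = 33293 d.
q = Δh / Σ(b_i/K_i) = 8.57 / 33293 = 0.0002574 m/day.
In each layer the seepage velocity is v_i = q/n_i, so the layer transit time is t_i = b_i·n_i / q:
  layer 1 (silty sand): t_1 = 1.60 × 0.14 / 0.0002574 = 870.2 d
  layer 2 (clean gravel): t_2 = 10.1 × 0.22 / 0.0002574 = 8632 d
  layer 3 (clay): t_3 = 3.76 × 0.06 / 0.0002574 = 876.4 d
  layer 4 (weathered basalt): t_4 = 10.4 × 0.18 / 0.0002574 = 7272 d
Total t = Σ t_i = 17651 days = 48.33 years.

48.3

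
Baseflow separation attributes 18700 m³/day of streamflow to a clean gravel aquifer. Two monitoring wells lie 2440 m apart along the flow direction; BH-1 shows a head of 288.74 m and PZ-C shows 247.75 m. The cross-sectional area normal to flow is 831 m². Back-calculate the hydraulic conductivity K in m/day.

1340

Hydraulic gradient i = (288.74 − 247.75) / 2440 = 40.99 / 2440 = 0.01680.
From Q = K·A·i, K = Q / (A·i) = 18700 / (831.0 × 0.01680) = 1340 m/day.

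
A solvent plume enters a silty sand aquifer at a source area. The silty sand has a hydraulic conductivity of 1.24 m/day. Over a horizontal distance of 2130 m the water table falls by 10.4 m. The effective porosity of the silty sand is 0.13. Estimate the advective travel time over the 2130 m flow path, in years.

Hydraulic gradient i = Δh / L = 10.4 / 2130 = 0.004883.
Darcy flux q = K · i = 1.240 × 0.004883 = 0.006054 m/day.
Seepage velocity v = q / n_e = 0.006054 / 0.13 = 0.04657 m/day.
Travel time t = L / v = 2130 / 0.04657 = 45735 days = 125.2 years.

125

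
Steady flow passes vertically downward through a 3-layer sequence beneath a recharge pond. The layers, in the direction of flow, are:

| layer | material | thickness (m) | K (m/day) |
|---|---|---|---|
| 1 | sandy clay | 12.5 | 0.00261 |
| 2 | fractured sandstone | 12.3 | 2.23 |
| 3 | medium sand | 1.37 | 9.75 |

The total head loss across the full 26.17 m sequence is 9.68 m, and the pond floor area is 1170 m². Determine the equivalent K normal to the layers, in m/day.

Flow is perpendicular to layering, so the layers act in series and the equivalent K is the thickness-weighted harmonic mean.
Total thickness L = 12.5 + 12.3 + 1.37 = 26.17 m.
Σ(b_i/K_i) = 12.5/0.00261 + 12.3/2.23 + 1.37/9.75 = 4795 d.
K_eq = L / Σ(b_i/K_i) = 26.17 / 4795 = 0.005458 m/day.

0.00546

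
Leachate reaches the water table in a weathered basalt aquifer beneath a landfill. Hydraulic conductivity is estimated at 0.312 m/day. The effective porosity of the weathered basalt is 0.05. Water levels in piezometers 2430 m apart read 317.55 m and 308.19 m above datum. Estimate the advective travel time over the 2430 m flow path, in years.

277

Hydraulic gradient i = (317.55 − 308.19) / 2430 = 9.36 / 2430 = 0.003852.
Darcy flux q = K · i = 0.3120 × 0.003852 = 0.001202 m/day.
Seepage velocity v = q / n_e = 0.001202 / 0.05 = 0.02404 m/day.
Travel time t = L / v = 2430 / 0.02404 = 1.011e+05 days = 276.8 years.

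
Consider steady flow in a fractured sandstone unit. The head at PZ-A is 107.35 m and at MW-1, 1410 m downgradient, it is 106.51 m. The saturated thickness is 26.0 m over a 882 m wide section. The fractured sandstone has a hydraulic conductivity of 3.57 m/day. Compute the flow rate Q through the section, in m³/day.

Cross-sectional area A = 882 × 26.0 = 22932 m².
Hydraulic gradient i = (107.35 − 106.51) / 1410 = 0.84 / 1410 = 0.0005957.
Darcy's law: Q = K · A · i = 3.570 × 22932 × 0.0005957 = 48.77 m³/day.

48.8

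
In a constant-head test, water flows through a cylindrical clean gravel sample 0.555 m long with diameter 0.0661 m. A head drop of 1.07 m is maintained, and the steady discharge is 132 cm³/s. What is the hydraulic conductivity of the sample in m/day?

Cross-sectional area A = π·(d/2)² = π × (0.0661/2)² = 0.003432 m².
Convert discharge: 132 cm³/s = 0.0001320 m³/s.
Darcy's law rearranged: K = Q·L / (A·Δh) = 0.0001320 × 0.555 / (0.003432 × 1.07) = 0.01995 m/s = 1724 m/day.

1720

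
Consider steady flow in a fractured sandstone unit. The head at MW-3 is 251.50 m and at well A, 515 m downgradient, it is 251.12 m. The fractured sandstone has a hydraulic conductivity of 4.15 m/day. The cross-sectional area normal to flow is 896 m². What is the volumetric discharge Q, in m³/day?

2.74

Hydraulic gradient i = (251.50 − 251.12) / 515 = 0.38 / 515 = 0.0007379.
Darcy's law: Q = K · A · i = 4.150 × 896.0 × 0.0007379 = 2.744 m³/day.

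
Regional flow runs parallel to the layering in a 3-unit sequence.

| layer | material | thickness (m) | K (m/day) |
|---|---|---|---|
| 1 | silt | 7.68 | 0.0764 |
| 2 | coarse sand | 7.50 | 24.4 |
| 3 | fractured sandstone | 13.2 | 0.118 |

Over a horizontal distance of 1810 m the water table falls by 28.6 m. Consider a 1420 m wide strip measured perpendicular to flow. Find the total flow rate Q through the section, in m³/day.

Flow is parallel to layering, so each bed carries its own Darcy discharge and the transmissivities add.
Σ(K_i·b_i) = 0.0764×7.68 + 24.4×7.50 + 0.118×13.2 = 185.1 m²/day.
Hydraulic gradient i = Δh / L = 28.6 / 1810 = 0.01580.
Q = Σ(K_i·b_i) · W · i = 185.1 × 1420 × 0.01580 = 4154 m³/day.

4150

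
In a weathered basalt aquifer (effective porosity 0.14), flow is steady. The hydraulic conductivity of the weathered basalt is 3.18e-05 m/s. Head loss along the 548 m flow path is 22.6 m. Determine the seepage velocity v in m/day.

Convert K: 3.18e-05 m/s × 86400 = 2.748 m/day.
Hydraulic gradient i = Δh / L = 22.6 / 548 = 0.04124.
Darcy flux q = K · i = 2.748 × 0.04124 = 0.1133 m/day.
Seepage velocity v = q / n_e = 0.1133 / 0.14 = 0.8094 m/day.

0.809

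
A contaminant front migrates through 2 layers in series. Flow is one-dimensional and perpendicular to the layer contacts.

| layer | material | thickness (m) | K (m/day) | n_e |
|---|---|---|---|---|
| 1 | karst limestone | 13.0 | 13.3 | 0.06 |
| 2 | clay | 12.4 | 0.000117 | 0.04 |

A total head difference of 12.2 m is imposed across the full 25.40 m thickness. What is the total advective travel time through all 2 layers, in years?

30.3

With flow normal to the layers, continuity requires the same specific discharge q through every layer.
Σ(b_i/K_i) = 13.0/13.3 + 12.4/0.000117 = 1.060e+05 d.
q = Δh / Σ(b_i/K_i) = 12.2 / 1.060e+05 = 0.0001151 m/day.
In each layer the seepage velocity is v_i = q/n_i, so the layer transit time is t_i = b_i·n_i / q:
  layer 1 (karst limestone): t_1 = 13.0 × 0.06 / 0.0001151 = 6776 d
  layer 2 (clay): t_2 = 12.4 × 0.04 / 0.0001151 = 4309 d
Total t = Σ t_i = 11085 days = 30.35 years.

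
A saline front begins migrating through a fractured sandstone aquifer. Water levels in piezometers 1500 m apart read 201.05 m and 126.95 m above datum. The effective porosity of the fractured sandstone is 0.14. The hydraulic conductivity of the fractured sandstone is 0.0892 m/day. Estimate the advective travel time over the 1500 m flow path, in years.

Hydraulic gradient i = (201.05 − 126.95) / 1500 = 74.1 / 1500 = 0.04940.
Darcy flux q = K · i = 0.08920 × 0.04940 = 0.004406 m/day.
Seepage velocity v = q / n_e = 0.004406 / 0.14 = 0.03147 m/day.
Travel time t = L / v = 1500 / 0.03147 = 47657 days = 130.5 years.

130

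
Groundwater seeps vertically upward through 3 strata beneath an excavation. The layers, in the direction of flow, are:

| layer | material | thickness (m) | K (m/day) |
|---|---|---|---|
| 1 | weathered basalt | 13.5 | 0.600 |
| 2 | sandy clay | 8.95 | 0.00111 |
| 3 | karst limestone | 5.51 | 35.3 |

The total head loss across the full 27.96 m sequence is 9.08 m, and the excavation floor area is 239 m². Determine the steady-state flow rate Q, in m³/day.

0.268

Flow is perpendicular to layering, so the layers act in series and the equivalent K is the thickness-weighted harmonic mean.
Total thickness L = 13.5 + 8.95 + 5.51 = 27.96 m.
Σ(b_i/K_i) = 13.5/0.600 + 8.95/0.00111 + 5.51/35.3 = 8086 d.
K_eq = L / Σ(b_i/K_i) = 27.96 / 8086 = 0.003458 m/day.
Q = K_eq · A · (Δh/L) = 0.003458 × 239 × (9.08/27.96) = 0.2684 m³/day.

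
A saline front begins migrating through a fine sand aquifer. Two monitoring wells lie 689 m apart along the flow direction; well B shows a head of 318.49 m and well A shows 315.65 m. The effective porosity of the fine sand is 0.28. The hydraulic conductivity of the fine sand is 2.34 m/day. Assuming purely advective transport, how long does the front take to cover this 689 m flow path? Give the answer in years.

54.8

Hydraulic gradient i = (318.49 − 315.65) / 689 = 2.84 / 689 = 0.004122.
Darcy flux q = K · i = 2.340 × 0.004122 = 0.009645 m/day.
Seepage velocity v = q / n_e = 0.009645 / 0.28 = 0.03445 m/day.
Travel time t = L / v = 689 / 0.03445 = 20001 days = 54.76 years.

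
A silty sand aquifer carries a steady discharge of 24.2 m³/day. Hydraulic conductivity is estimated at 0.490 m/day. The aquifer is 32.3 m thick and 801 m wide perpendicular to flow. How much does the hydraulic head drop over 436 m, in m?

0.832

Cross-sectional area A = 801 × 32.3 = 25872 m².
From Q = K·A·i, i = Q / (K·A) = 24.2 / (0.4900 × 25872) = 0.001909.
Head loss Δh = i · L = 0.001909 × 436 = 0.8323 m.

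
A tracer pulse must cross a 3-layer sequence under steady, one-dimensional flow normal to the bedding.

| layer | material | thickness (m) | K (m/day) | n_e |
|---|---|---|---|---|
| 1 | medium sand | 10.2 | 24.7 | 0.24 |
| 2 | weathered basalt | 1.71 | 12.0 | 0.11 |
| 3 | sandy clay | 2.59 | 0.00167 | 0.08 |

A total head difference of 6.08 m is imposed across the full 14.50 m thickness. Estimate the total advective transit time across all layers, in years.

1.99

With flow normal to the layers, continuity requires the same specific discharge q through every layer.
Σ(b_i/K_i) = 10.2/24.7 + 1.71/12.0 + 2.59/0.00167 = 1551 d.
q = Δh / Σ(b_i/K_i) = 6.08 / 1551 = 0.003919 m/day.
In each layer the seepage velocity is v_i = q/n_i, so the layer transit time is t_i = b_i·n_i / q:
  layer 1 (medium sand): t_1 = 10.2 × 0.24 / 0.003919 = 624.7 d
  layer 2 (weathered basalt): t_2 = 1.71 × 0.11 / 0.003919 = 48.00 d
  layer 3 (sandy clay): t_3 = 2.59 × 0.08 / 0.003919 = 52.87 d
Total t = Σ t_i = 725.5 days = 1.986 years.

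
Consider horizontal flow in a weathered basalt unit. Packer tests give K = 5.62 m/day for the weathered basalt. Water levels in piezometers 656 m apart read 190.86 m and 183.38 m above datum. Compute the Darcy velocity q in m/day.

0.0641

Hydraulic gradient i = (190.86 − 183.38) / 656 = 7.48 / 656 = 0.01140.
Specific discharge q = K · i = 5.620 × 0.01140 = 0.06408 m/day.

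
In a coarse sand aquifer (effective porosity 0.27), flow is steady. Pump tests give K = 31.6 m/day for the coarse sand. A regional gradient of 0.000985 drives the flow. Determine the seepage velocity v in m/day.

0.115

Hydraulic gradient i = 0.000985.
Darcy flux q = K · i = 31.60 × 0.0009850 = 0.03113 m/day.
Seepage velocity v = q / n_e = 0.03113 / 0.27 = 0.1153 m/day.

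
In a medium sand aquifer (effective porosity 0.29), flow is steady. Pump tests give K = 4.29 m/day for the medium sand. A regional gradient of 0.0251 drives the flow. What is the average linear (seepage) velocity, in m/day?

0.371

Hydraulic gradient i = 0.0251.
Darcy flux q = K · i = 4.290 × 0.02510 = 0.1077 m/day.
Seepage velocity v = q / n_e = 0.1077 / 0.29 = 0.3713 m/day.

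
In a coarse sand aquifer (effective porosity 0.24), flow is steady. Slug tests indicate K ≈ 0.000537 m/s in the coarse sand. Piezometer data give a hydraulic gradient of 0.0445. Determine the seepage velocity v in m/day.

Convert K: 0.000537 m/s × 86400 = 46.40 m/day.
Hydraulic gradient i = 0.0445.
Darcy flux q = K · i = 46.40 × 0.04450 = 2.065 m/day.
Seepage velocity v = q / n_e = 2.065 / 0.24 = 8.603 m/day.

8.60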